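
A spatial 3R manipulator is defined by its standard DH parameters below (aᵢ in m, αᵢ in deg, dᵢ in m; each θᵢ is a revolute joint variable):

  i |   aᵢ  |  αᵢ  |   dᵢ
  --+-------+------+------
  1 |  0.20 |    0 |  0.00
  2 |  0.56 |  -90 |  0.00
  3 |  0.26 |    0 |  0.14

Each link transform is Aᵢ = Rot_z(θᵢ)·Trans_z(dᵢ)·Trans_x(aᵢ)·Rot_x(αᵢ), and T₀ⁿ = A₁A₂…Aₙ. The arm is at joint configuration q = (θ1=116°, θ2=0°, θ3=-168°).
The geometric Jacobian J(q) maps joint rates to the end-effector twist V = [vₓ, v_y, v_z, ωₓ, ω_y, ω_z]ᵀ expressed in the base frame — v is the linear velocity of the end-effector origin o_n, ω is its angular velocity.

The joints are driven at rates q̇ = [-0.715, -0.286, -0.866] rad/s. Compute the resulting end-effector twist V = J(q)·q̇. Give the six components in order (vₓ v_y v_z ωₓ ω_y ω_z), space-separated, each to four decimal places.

0.3626 0.2807 -0.2202 0.7784 0.3796 -1.0010

o_n = [-0.3475, 0.3931, 0.0541]
J₁: ẑ×o_n = [-0.3931, -0.3475, 0.0000], ω = ẑ
J2: z=[0.0000, 0.0000, 1.0000] o=[-0.0877, 0.1798, 0.0000] → [-0.2134, -0.2598, 0.0000, 0.0000, 0.0000, 1.0000]
J3: z=[-0.8988, -0.4384, 0.0000] o=[-0.3332, 0.6831, 0.0000] → [-0.0237, 0.0486, 0.2543, -0.8988, -0.4384, 0.0000]
V = J·q̇ = [0.3626, 0.2807, -0.2202, 0.7784, 0.3796, -1.0010]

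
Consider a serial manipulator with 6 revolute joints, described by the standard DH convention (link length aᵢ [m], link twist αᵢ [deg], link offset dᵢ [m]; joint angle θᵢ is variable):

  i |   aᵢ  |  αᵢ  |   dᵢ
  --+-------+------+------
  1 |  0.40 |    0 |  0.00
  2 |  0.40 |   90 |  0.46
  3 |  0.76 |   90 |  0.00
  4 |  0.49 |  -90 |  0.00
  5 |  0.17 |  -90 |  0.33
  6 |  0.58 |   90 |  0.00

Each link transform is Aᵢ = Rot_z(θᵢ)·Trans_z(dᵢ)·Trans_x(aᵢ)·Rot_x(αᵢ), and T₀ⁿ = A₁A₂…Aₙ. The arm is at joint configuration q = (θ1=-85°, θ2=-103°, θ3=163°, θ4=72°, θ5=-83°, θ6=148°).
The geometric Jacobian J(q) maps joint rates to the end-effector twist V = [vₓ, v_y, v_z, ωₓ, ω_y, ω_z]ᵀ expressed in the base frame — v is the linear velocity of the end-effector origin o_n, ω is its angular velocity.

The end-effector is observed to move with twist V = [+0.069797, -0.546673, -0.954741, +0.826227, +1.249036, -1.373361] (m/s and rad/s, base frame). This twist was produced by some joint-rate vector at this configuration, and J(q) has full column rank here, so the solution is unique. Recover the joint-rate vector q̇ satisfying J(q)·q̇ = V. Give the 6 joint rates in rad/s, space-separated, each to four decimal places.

-0.4460 -0.8120 0.6530 -0.1950 -0.3380 0.8510

o_n = [0.6231, -0.0412, 0.4111]
J₁: ẑ×o_n = [0.0412, 0.6231, -0.0000], ω = ẑ
J2: z=[0.0000, 0.0000, 1.0000] o=[0.0349, -0.3985, 0.0000] → [-0.3573, 0.5883, 0.0000, 0.0000, 0.0000, 1.0000]
J3: z=[0.1392, 0.9903, 0.0000] o=[-0.3612, -0.3428, 0.4600] → [-0.0484, 0.0068, -0.9328, 0.1392, 0.9903, 0.0000]
J4: z=[-0.2895, 0.0407, 0.9563] o=[0.3585, -0.4440, 0.6822] → [-0.3962, 0.1746, -0.1274, -0.2895, 0.0407, 0.9563]
J5: z=[-0.8576, 0.4326, -0.2781] o=[0.5667, -0.0026, 0.7265] → [-0.1471, -0.2861, 0.0086, -0.8576, 0.4326, -0.2781]
J6: z=[0.4571, 0.8890, -0.0269] o=[0.2437, 0.1657, 0.7979] → [-0.3494, 0.1666, -0.4319, 0.4571, 0.8890, -0.0269]
q̇ = J⁺·V = [-0.4460, -0.8120, 0.6530, -0.1950, -0.3380, 0.8510]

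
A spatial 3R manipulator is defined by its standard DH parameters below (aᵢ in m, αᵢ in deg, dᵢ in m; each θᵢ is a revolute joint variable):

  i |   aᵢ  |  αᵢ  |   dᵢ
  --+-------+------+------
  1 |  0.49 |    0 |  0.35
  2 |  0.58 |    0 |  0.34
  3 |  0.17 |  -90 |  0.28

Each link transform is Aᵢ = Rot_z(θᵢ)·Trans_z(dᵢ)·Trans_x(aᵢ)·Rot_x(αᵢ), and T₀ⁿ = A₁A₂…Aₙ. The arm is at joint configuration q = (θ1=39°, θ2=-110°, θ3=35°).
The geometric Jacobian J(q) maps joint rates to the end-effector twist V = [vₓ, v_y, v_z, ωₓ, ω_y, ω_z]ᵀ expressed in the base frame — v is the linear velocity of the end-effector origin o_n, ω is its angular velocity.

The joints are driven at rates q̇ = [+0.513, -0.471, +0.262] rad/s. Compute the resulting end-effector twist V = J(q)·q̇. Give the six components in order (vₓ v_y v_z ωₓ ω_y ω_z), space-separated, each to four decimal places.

o_n = [0.7072, -0.3400, 0.9700]
J₁: ẑ×o_n = [0.3400, 0.7072, -0.0000], ω = ẑ
J2: z=[0.0000, 0.0000, 1.0000] o=[0.3808, 0.3084, 0.3500] → [0.6483, 0.3264, -0.0000, 0.0000, 0.0000, 1.0000]
J3: z=[0.0000, 0.0000, 1.0000] o=[0.5696, -0.2400, 0.6900] → [0.0999, 0.1375, -0.0000, 0.0000, 0.0000, 1.0000]
V = J·q̇ = [-0.1048, 0.2451, 0.0000, 0.0000, 0.0000, 0.3040]

-0.1048 0.2451 0.0000 0.0000 0.0000 0.3040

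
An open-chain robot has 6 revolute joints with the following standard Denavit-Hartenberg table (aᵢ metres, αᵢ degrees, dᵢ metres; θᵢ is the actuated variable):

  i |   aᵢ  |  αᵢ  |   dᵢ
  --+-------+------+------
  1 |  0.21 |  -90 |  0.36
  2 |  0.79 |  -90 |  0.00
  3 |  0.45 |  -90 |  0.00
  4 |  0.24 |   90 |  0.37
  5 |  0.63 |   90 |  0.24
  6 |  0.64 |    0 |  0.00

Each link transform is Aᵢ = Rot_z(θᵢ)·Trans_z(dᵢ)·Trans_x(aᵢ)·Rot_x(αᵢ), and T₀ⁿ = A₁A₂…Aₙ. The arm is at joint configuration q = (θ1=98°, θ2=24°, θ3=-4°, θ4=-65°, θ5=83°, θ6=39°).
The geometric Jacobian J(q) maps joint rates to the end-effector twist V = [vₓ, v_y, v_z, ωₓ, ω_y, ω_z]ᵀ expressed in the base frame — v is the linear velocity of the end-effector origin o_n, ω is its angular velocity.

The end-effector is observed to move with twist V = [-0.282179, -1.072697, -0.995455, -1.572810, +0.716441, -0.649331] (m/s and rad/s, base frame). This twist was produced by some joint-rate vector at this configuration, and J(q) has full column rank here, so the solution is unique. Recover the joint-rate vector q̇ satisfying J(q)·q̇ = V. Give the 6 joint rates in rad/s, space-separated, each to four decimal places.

o_n = [1.3575, 1.0002, -0.5751]
J₁: ẑ×o_n = [-1.0002, 1.3575, 0.0000], ω = ẑ
J2: z=[-0.9903, -0.1392, 0.0000] o=[-0.0292, 0.2080, 0.3600] → [0.1301, -0.9260, -0.5915, -0.9903, -0.1392, 0.0000]
J3: z=[0.0566, -0.4028, -0.9135] o=[-0.1297, 0.9226, 0.0387] → [0.3181, -1.3238, 0.6034, 0.0566, -0.4028, -0.9135]
J4: z=[0.9790, 0.2019, -0.0284] o=[-0.2178, 1.3244, -0.1439] → [-0.0963, 0.3775, -0.6355, 0.9790, 0.2019, -0.0284]
J5: z=[0.2015, -0.9793, -0.0184] o=[0.1368, 1.4020, -0.3943] → [0.1697, 0.0140, 1.1144, 0.2015, -0.9793, -0.0184]
J6: z=[-0.1506, -0.0125, -0.9885] o=[0.7949, 1.2942, -0.4931] → [-0.2896, -0.5684, 0.0513, -0.1506, -0.0125, -0.9885]
q̇ = J⁺·V = [-0.0420, 0.6030, -0.2230, -0.6720, -0.8750, 0.8560]

-0.0420 0.6030 -0.2230 -0.6720 -0.8750 0.8560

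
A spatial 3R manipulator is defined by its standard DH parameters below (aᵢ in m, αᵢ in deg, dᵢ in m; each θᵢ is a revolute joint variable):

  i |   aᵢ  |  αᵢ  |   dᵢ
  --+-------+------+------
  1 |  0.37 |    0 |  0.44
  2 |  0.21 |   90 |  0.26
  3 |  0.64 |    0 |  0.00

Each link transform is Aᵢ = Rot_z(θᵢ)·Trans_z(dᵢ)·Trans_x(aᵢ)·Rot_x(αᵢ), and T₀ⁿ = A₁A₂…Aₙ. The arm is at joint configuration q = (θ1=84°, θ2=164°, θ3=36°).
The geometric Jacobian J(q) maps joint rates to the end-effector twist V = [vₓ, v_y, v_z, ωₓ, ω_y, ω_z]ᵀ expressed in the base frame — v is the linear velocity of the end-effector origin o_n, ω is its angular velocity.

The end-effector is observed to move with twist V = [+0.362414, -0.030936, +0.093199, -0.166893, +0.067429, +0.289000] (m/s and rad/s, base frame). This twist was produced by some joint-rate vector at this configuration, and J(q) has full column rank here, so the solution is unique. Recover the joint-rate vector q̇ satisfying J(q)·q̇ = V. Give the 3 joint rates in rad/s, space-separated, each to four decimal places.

o_n = [-0.2340, -0.3068, 1.0762]
J₁: ẑ×o_n = [0.3068, -0.2340, 0.0000], ω = ẑ
J2: z=[0.0000, 0.0000, 1.0000] o=[0.0387, 0.3680, 0.4400] → [0.6748, -0.2726, 0.0000, 0.0000, 0.0000, 1.0000]
J3: z=[-0.9272, 0.3746, 0.0000] o=[-0.0400, 0.1733, 0.7000] → [0.1409, 0.3488, 0.5178, -0.9272, 0.3746, 0.0000]
q̇ = J⁺·V = [-0.3860, 0.6750, 0.1800]

-0.3860 0.6750 0.1800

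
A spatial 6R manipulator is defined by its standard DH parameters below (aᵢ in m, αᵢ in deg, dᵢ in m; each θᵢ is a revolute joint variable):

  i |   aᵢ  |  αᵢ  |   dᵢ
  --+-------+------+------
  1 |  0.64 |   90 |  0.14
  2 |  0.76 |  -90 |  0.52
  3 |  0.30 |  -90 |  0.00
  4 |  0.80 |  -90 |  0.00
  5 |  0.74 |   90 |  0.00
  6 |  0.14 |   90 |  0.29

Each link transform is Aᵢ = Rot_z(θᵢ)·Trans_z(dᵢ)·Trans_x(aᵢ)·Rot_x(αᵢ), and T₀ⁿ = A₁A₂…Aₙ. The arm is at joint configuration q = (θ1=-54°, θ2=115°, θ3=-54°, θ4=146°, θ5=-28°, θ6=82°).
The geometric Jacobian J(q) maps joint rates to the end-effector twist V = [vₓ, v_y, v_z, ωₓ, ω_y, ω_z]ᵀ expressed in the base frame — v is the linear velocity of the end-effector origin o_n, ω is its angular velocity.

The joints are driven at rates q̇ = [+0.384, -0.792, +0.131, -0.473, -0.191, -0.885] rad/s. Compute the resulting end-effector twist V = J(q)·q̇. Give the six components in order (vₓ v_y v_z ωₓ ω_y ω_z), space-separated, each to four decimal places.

o_n = [0.9787, -0.4027, 1.0739]
J₁: ẑ×o_n = [0.4027, 0.9787, -0.0000], ω = ẑ
J2: z=[-0.8090, -0.5878, 0.0000] o=[0.3762, -0.5178, 0.1400] → [-0.5490, 0.7556, 0.2610, -0.8090, -0.5878, 0.0000]
J3: z=[-0.5327, 0.7332, -0.4226] o=[-0.2333, -0.5636, 0.8288] → [0.2477, -0.3816, -0.9744, -0.5327, 0.7332, -0.4226]
J4: z=[0.2746, 0.6221, 0.7332] o=[-0.4735, -0.6459, 0.9886] → [-0.1253, 1.0413, -0.8366, 0.2746, 0.6221, 0.7332]
J5: z=[0.0060, 0.7614, -0.6483] o=[0.2958, -0.7919, 0.8244] → [0.4423, -0.4442, -0.5176, 0.0060, 0.7614, -0.6483]
J6: z=[-0.2090, 0.6349, 0.7438] o=[1.0194, -0.6949, 0.9449] → [-0.1355, -0.0033, -0.0352, -0.2090, 0.6349, 0.7438]
V = J·q̇ = [0.7165, -0.6773, 0.1914, 0.6249, -0.4400, -0.5526]

0.7165 -0.6773 0.1914 0.6249 -0.4400 -0.5526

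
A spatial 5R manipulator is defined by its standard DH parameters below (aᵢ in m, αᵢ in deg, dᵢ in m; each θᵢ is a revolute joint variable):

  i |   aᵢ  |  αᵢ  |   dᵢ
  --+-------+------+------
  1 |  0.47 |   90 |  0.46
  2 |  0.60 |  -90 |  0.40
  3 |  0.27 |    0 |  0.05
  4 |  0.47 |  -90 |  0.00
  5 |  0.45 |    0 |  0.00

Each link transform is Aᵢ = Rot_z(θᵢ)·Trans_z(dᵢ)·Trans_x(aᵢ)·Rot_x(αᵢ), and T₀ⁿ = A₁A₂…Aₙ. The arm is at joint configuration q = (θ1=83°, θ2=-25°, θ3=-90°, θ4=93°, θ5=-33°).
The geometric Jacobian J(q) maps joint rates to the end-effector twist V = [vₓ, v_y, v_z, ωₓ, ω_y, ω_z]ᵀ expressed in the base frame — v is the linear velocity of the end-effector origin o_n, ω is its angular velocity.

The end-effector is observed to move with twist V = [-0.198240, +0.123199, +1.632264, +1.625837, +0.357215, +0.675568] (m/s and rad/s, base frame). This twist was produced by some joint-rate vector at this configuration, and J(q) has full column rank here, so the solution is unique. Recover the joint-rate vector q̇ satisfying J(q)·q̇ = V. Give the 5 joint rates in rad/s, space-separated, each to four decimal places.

o_n = [0.8532, 1.8150, 0.1162]
J₁: ẑ×o_n = [-1.8150, 0.8532, 0.0000], ω = ẑ
J2: z=[0.9925, -0.1219, 0.0000] o=[0.0573, 0.4665, 0.4600] → [0.0419, 0.3412, 1.4354, 0.9925, -0.1219, 0.0000]
J3: z=[0.0515, 0.4195, 0.9063] o=[0.5206, 0.9575, 0.2064] → [-0.8150, 0.3061, -0.0954, 0.0515, 0.4195, 0.9063]
J4: z=[0.0515, 0.4195, 0.9063] o=[0.7911, 0.9455, 0.2517] → [-0.8448, 0.0632, 0.0187, 0.0515, 0.4195, 0.9063]
J5: z=[-0.9970, 0.0746, 0.0221] o=[0.8186, 1.3708, 0.0534] → [-0.0051, 0.0634, -0.4455, -0.9970, 0.0746, 0.0221]
q̇ = J⁺·V = [-0.4360, 0.9760, 0.5000, 0.7410, -0.5950]

-0.4360 0.9760 0.5000 0.7410 -0.5950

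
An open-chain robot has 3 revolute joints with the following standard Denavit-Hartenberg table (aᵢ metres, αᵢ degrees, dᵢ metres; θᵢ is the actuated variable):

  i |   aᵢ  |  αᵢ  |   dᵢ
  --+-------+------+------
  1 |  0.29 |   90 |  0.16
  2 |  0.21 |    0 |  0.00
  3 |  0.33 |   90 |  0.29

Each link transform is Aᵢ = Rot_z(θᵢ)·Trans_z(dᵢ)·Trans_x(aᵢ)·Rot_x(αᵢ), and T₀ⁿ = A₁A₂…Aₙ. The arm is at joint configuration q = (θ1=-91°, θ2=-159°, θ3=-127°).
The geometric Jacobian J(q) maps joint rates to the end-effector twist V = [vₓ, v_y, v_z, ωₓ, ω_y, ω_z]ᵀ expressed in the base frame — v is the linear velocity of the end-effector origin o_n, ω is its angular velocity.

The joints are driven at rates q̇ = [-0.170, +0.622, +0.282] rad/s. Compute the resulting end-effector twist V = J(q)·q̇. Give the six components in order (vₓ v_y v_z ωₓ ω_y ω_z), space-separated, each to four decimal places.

-0.0264 0.2898 -0.0397 -0.9039 0.0158 -0.1700

o_n = [-0.2932, -0.1798, 0.4020]
J₁: ẑ×o_n = [0.1798, -0.2932, 0.0000], ω = ẑ
J2: z=[-0.9998, 0.0175, 0.0000] o=[-0.0051, -0.2900, 0.1600] → [0.0042, 0.2419, -0.1051, -0.9998, 0.0175, 0.0000]
J3: z=[-0.9998, 0.0175, 0.0000] o=[-0.0016, -0.0939, 0.0847] → [0.0055, 0.3172, 0.0910, -0.9998, 0.0175, 0.0000]
V = J·q̇ = [-0.0264, 0.2898, -0.0397, -0.9039, 0.0158, -0.1700]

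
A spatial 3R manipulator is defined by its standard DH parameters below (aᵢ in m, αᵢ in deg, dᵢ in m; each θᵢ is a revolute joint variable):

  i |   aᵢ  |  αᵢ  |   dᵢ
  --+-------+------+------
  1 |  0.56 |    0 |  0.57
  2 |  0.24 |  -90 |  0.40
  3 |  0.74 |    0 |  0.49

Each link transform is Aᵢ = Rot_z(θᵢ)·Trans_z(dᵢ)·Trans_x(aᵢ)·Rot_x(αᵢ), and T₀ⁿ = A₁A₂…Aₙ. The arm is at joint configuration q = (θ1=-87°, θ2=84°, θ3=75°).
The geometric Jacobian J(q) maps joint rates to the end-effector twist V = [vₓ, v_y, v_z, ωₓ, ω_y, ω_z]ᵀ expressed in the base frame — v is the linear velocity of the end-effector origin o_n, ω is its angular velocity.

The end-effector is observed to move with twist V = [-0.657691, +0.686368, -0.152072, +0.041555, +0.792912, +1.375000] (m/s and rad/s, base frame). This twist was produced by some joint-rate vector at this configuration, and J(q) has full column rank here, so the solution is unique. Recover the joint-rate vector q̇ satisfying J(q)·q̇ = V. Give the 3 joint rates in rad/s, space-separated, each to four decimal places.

o_n = [0.4859, -0.0925, 0.2552]
J₁: ẑ×o_n = [0.0925, 0.4859, -0.0000], ω = ẑ
J2: z=[0.0000, 0.0000, 1.0000] o=[0.0293, -0.5592, 0.5700] → [-0.4667, 0.4566, 0.0000, 0.0000, 0.0000, 1.0000]
J3: z=[0.0523, 0.9986, 0.0000] o=[0.2690, -0.5718, 0.9700] → [-0.7138, 0.0374, -0.1915, 0.0523, 0.9986, 0.0000]
q̇ = J⁺·V = [0.9850, 0.3900, 0.7940]

0.9850 0.3900 0.7940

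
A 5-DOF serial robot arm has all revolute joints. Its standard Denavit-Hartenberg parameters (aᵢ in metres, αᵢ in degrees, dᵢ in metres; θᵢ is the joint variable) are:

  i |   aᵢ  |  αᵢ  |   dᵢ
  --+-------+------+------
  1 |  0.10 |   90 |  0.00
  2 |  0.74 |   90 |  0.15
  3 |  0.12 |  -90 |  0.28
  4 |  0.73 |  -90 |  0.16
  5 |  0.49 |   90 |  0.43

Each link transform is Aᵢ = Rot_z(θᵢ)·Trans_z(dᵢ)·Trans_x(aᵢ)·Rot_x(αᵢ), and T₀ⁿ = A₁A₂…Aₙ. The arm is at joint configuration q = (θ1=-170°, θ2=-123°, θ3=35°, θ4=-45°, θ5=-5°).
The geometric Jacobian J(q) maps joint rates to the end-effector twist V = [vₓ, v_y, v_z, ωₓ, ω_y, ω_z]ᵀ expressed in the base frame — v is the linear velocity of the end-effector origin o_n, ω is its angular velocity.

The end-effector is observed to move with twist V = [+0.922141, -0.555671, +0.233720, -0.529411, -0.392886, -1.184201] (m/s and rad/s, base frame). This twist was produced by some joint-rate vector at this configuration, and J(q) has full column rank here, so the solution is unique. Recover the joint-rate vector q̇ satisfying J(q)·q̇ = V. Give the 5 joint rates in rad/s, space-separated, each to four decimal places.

o_n = [1.3095, 1.3005, -0.9502]
J₁: ẑ×o_n = [-1.3005, 1.3095, 0.0000], ω = ẑ
J2: z=[-0.1736, 0.9848, 0.0000] o=[-0.0985, -0.0174, 0.0000] → [-0.9357, -0.1650, -1.6154, -0.1736, 0.9848, 0.0000]
J3: z=[0.8259, 0.1456, 0.5446] o=[0.2724, 0.2003, -0.6206] → [-0.6472, 0.8370, 0.7576, 0.8259, 0.1456, 0.5446]
J4: z=[-0.4499, 0.7525, 0.4810] o=[0.5444, 0.3182, -0.5506] → [-0.7732, 0.1882, -1.0176, -0.4499, 0.7525, 0.4810]
J5: z=[-0.3438, 0.3512, -0.8709] o=[1.0741, 0.8453, -0.5471] → [0.2548, -0.3435, -0.2391, -0.3438, 0.3512, -0.8709]
q̇ = J⁺·V = [0.2810, -0.1920, -0.6080, -0.6050, 0.9680]

0.2810 -0.1920 -0.6080 -0.6050 0.9680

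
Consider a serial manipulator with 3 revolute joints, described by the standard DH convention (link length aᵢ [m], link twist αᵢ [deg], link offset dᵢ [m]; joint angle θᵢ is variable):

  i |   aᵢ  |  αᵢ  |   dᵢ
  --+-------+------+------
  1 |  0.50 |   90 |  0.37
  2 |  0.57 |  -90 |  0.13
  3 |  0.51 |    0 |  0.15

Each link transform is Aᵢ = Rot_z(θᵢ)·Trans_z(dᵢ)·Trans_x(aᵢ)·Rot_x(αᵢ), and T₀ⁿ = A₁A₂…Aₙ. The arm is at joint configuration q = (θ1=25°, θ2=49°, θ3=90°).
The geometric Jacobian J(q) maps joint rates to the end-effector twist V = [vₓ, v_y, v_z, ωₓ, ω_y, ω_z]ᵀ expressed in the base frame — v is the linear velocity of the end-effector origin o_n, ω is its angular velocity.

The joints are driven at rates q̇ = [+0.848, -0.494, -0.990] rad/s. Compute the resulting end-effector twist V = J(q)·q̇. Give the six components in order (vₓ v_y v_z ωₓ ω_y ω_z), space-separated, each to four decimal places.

-0.0278 0.6988 0.2522 0.4684 0.7635 0.1985

o_n = [0.5289, 0.6659, 0.8986]
J₁: ẑ×o_n = [-0.6659, 0.5289, 0.0000], ω = ẑ
J2: z=[0.4226, -0.9063, 0.0000] o=[0.4532, 0.2113, 0.3700] → [-0.4791, -0.2234, 0.2607, 0.4226, -0.9063, 0.0000]
J3: z=[-0.6840, -0.3190, 0.6561] o=[0.8470, 0.2515, 0.8002] → [-0.3032, -0.1414, -0.3849, -0.6840, -0.3190, 0.6561]
V = J·q̇ = [-0.0278, 0.6988, 0.2522, 0.4684, 0.7635, 0.1985]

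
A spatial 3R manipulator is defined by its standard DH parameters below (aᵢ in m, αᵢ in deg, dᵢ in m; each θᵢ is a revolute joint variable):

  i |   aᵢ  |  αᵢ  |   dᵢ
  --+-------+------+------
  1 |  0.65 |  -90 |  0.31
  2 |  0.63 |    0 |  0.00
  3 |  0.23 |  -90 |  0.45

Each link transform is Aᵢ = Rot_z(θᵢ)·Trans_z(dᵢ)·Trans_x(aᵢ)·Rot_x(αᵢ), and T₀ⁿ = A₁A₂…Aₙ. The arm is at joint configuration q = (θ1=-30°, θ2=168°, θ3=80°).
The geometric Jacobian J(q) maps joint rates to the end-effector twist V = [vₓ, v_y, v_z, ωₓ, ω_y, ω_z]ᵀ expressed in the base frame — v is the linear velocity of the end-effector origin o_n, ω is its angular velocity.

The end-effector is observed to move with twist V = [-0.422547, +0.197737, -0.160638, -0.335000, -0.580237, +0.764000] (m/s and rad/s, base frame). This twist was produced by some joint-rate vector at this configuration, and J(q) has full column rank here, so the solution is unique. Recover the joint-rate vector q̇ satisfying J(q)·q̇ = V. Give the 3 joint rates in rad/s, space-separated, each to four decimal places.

o_n = [0.1796, 0.4159, 0.3923]
J₁: ẑ×o_n = [-0.4159, 0.1796, 0.0000], ω = ẑ
J2: z=[0.5000, 0.8660, 0.0000] o=[0.5629, -0.3250, 0.3100] → [0.0712, -0.0411, 0.7024, 0.5000, 0.8660, 0.0000]
J3: z=[0.5000, 0.8660, 0.0000] o=[0.0292, -0.0169, 0.1790] → [0.1847, -0.1066, 0.0862, 0.5000, 0.8660, 0.0000]
q̇ = J⁺·V = [0.7640, -0.1670, -0.5030]

0.7640 -0.1670 -0.5030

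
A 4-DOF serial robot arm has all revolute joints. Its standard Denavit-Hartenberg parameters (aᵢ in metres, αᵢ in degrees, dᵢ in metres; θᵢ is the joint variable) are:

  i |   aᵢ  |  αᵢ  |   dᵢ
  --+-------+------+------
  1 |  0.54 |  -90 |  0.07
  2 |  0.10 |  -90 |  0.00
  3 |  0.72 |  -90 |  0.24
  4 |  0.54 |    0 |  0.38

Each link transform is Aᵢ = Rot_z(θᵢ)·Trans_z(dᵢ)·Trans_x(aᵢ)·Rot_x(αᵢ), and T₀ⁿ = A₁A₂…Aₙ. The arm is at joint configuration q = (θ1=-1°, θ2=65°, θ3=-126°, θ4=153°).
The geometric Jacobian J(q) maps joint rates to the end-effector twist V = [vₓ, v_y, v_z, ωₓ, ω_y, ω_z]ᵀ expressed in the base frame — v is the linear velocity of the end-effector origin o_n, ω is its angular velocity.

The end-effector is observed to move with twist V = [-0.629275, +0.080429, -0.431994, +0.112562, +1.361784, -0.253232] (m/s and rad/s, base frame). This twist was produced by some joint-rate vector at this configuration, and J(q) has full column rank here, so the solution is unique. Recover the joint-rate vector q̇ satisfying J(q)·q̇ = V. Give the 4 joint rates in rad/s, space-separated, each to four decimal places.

0.3820 0.9180 0.1880 0.7580

o_n = [0.6647, 0.4051, -0.1698]
J₁: ẑ×o_n = [-0.4051, 0.6647, 0.0000], ω = ẑ
J2: z=[0.0175, 0.9998, 0.0000] o=[0.5399, -0.0094, 0.0700] → [-0.2398, 0.0042, -0.1175, 0.0175, 0.9998, 0.0000]
J3: z=[-0.9062, 0.0158, -0.4226] o=[0.5822, -0.0102, -0.0206] → [0.1731, -0.1701, -0.3776, -0.9062, 0.0158, -0.4226]
J4: z=[0.3521, 0.5817, -0.7332] o=[0.1960, 0.5792, 0.2615] → [-0.3786, -0.1918, -0.3339, 0.3521, 0.5817, -0.7332]
q̇ = J⁺·V = [0.3820, 0.9180, 0.1880, 0.7580]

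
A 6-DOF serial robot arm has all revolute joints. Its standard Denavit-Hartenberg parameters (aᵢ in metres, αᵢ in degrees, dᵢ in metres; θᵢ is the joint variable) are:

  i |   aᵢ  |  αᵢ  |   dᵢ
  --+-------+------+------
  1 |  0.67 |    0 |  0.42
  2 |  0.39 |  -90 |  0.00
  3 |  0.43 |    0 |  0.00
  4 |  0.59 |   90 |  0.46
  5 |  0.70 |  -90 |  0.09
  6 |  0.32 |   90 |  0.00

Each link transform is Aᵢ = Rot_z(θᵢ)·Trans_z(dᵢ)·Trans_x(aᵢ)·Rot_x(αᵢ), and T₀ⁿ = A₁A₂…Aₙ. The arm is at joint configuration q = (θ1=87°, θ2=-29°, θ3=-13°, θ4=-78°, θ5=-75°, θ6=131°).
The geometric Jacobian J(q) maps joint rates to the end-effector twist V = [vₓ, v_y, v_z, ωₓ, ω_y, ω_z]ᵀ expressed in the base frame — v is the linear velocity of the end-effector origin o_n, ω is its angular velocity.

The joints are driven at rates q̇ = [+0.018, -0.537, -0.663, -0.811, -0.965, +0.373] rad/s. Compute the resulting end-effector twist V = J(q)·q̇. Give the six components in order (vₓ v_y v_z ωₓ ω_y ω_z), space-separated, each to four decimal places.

o_n = [0.5487, 1.4659, 1.2361]
J₁: ẑ×o_n = [-1.4659, 0.5487, 0.0000], ω = ẑ
J2: z=[0.0000, 0.0000, 1.0000] o=[0.0351, 0.6691, 0.4200] → [-0.7968, 0.5137, 0.0000, 0.0000, 0.0000, 1.0000]
J3: z=[-0.8480, 0.5299, 0.0000] o=[0.2417, 0.9998, 0.4200] → [0.4325, 0.6921, -0.5580, -0.8480, 0.5299, 0.0000]
J4: z=[-0.8480, 0.5299, 0.0000] o=[0.4638, 1.3551, 0.5167] → [0.3812, 0.6101, -0.1390, -0.8480, 0.5299, 0.0000]
J5: z=[-0.5298, -0.8479, -0.0175] o=[0.0682, 1.5902, 1.1066] → [-0.1119, 0.0602, 0.4733, -0.5298, -0.8479, -0.0175]
J6: z=[-0.2284, 0.1229, 0.9658] o=[0.5922, 1.1529, 1.2862] → [-0.3085, -0.0535, -0.0662, -0.2284, 0.1229, 0.9658]
V = J·q̇ = [-0.2014, -1.2976, 0.0012, 1.6761, 0.0830, -0.1419]

-0.2014 -1.2976 0.0012 1.6761 0.0830 -0.1419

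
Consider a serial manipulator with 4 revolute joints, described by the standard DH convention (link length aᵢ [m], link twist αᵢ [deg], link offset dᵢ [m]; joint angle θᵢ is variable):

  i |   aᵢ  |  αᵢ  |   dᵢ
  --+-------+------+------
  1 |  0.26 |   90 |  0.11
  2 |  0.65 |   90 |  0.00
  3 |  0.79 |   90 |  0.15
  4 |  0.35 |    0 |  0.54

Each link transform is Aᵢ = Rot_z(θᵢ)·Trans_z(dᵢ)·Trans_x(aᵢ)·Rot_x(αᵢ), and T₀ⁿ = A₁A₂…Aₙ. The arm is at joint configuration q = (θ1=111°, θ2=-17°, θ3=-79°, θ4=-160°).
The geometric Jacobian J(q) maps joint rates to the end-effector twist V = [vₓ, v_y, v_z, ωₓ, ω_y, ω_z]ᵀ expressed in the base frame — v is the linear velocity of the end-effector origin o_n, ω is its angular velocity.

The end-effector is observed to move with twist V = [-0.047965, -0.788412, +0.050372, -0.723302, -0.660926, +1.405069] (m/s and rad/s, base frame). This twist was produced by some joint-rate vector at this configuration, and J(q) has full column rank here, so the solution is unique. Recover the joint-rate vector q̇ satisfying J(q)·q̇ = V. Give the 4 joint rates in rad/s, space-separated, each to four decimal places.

0.9370 -0.8190 -0.3430 0.4880

o_n = [-0.6800, 0.2209, 0.0202]
J₁: ẑ×o_n = [-0.2209, -0.6800, 0.0000], ω = ẑ
J2: z=[0.9336, 0.3584, 0.0000] o=[-0.0932, 0.2427, 0.1100] → [-0.0322, 0.0838, 0.1900, 0.9336, 0.3584, 0.0000]
J3: z=[0.1048, -0.2730, -0.9563] o=[-0.3159, 0.8230, -0.0800] → [-0.6032, 0.3377, -0.1625, 0.1048, -0.2730, -0.9563]
J4: z=[0.1583, -0.9448, 0.2870] o=[-1.0759, 0.6388, -0.2676] → [-0.1520, 0.0681, 0.3078, 0.1583, -0.9448, 0.2870]
q̇ = J⁺·V = [0.9370, -0.8190, -0.3430, 0.4880]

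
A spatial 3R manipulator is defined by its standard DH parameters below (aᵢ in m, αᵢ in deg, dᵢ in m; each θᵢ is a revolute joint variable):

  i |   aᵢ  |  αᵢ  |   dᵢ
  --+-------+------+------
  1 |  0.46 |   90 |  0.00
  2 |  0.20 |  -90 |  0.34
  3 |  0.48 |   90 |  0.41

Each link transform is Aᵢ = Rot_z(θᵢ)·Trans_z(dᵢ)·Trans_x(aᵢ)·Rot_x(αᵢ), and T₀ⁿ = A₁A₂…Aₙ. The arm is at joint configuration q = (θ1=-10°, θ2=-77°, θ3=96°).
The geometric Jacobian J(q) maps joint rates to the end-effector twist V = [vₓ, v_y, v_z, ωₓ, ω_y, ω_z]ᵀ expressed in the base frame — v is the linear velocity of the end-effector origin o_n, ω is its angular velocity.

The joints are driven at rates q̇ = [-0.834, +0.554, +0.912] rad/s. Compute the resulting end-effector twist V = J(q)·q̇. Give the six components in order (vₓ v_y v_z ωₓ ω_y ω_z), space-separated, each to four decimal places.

-0.0916 -0.7867 0.6642 0.7789 -0.6999 -0.6288

o_n = [0.9035, -0.0198, -0.0538]
J₁: ẑ×o_n = [0.0198, 0.9035, -0.0000], ω = ẑ
J2: z=[-0.1736, -0.9848, 0.0000] o=[0.4530, -0.0799, 0.0000] → [0.0529, -0.0093, 0.4332, -0.1736, -0.9848, 0.0000]
J3: z=[0.9596, -0.1692, 0.2250] o=[0.4383, -0.4225, -0.1949] → [-0.1145, -0.0308, 0.4651, 0.9596, -0.1692, 0.2250]
V = J·q̇ = [-0.0916, -0.7867, 0.6642, 0.7789, -0.6999, -0.6288]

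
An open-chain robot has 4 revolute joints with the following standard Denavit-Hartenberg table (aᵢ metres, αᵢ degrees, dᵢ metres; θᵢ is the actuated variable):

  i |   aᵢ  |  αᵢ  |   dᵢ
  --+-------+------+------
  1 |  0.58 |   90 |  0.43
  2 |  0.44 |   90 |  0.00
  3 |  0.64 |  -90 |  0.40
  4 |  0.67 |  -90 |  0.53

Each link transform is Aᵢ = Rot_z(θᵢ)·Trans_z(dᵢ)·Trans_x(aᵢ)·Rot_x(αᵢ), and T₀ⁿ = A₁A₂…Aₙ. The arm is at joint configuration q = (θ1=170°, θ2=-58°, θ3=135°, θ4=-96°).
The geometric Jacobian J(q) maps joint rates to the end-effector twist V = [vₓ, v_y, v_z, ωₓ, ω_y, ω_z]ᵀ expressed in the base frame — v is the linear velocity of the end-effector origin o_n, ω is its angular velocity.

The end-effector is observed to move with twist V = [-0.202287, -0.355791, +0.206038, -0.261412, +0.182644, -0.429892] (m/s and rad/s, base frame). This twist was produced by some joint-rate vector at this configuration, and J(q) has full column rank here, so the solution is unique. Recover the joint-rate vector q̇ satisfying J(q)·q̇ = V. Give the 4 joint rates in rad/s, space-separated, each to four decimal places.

0.1140 -0.4800 0.0430 -0.8690

o_n = [0.5006, -0.0596, 0.1514]
J₁: ẑ×o_n = [0.0596, 0.5006, -0.0000], ω = ẑ
J2: z=[0.1736, 0.9848, 0.0000] o=[-0.5712, 0.1007, 0.4300] → [-0.2744, 0.0484, -1.0833, 0.1736, 0.9848, 0.0000]
J3: z=[0.8352, -0.1473, -0.5299] o=[-0.8008, 0.1412, 0.0569] → [-0.1203, -0.7686, 0.0240, 0.8352, -0.1473, -0.5299]
J4: z=[0.2462, -0.7614, 0.5997] o=[-0.1520, 0.4863, 0.2287] → [0.3862, 0.4103, 0.3625, 0.2462, -0.7614, 0.5997]
q̇ = J⁺·V = [0.1140, -0.4800, 0.0430, -0.8690]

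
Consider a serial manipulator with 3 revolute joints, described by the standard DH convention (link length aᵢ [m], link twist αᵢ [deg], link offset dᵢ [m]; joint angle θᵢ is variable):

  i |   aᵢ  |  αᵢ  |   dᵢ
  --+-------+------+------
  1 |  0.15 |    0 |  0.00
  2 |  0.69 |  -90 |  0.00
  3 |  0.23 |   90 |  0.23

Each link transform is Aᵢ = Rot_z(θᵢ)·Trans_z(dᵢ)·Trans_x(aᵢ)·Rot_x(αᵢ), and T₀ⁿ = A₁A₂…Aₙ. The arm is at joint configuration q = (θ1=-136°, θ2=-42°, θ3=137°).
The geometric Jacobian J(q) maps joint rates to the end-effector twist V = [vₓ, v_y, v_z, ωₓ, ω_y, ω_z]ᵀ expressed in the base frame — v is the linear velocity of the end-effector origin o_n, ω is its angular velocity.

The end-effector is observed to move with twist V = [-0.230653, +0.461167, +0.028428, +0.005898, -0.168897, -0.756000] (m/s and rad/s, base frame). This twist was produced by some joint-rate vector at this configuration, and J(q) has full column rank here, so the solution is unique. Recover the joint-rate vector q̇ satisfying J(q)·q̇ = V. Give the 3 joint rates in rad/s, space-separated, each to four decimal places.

o_n = [-0.6213, -0.3523, -0.1569]
J₁: ẑ×o_n = [0.3523, -0.6213, 0.0000], ω = ẑ
J2: z=[0.0000, 0.0000, 1.0000] o=[-0.1079, -0.1042, 0.0000] → [0.2481, -0.5134, 0.0000, 0.0000, 0.0000, 1.0000]
J3: z=[0.0349, -0.9994, 0.0000] o=[-0.7975, -0.1283, 0.0000] → [0.1568, 0.0055, 0.1682, 0.0349, -0.9994, 0.0000]
q̇ = J⁺·V = [-0.6680, -0.0880, 0.1690]

-0.6680 -0.0880 0.1690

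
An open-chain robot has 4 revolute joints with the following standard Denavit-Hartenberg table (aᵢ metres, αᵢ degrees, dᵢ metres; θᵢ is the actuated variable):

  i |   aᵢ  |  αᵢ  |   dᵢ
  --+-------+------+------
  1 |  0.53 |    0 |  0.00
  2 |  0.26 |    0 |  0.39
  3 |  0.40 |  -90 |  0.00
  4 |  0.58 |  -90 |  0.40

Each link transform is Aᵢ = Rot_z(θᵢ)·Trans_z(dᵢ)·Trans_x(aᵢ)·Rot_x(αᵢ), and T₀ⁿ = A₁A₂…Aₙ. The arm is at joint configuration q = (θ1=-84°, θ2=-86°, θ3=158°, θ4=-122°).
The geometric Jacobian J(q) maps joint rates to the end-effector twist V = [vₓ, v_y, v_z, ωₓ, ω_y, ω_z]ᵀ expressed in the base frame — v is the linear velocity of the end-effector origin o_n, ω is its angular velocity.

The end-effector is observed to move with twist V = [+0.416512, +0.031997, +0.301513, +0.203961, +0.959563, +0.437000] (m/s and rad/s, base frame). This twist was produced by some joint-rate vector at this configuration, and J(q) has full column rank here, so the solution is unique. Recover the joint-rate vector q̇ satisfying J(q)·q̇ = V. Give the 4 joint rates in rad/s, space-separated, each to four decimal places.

0.2180 -0.3910 0.6100 0.9810

o_n = [-0.0269, -0.2002, 0.8819]
J₁: ẑ×o_n = [0.2002, -0.0269, 0.0000], ω = ẑ
J2: z=[0.0000, 0.0000, 1.0000] o=[0.0554, -0.5271, 0.0000] → [-0.3268, -0.0823, 0.0000, 0.0000, 0.0000, 1.0000]
J3: z=[0.0000, 0.0000, 1.0000] o=[-0.2006, -0.5722, 0.3900] → [-0.3720, 0.1738, 0.0000, 0.0000, 0.0000, 1.0000]
J4: z=[0.2079, 0.9781, 0.0000] o=[0.1906, -0.6554, 0.3900] → [0.4811, -0.1023, 0.3074, 0.2079, 0.9781, 0.0000]
q̇ = J⁺·V = [0.2180, -0.3910, 0.6100, 0.9810]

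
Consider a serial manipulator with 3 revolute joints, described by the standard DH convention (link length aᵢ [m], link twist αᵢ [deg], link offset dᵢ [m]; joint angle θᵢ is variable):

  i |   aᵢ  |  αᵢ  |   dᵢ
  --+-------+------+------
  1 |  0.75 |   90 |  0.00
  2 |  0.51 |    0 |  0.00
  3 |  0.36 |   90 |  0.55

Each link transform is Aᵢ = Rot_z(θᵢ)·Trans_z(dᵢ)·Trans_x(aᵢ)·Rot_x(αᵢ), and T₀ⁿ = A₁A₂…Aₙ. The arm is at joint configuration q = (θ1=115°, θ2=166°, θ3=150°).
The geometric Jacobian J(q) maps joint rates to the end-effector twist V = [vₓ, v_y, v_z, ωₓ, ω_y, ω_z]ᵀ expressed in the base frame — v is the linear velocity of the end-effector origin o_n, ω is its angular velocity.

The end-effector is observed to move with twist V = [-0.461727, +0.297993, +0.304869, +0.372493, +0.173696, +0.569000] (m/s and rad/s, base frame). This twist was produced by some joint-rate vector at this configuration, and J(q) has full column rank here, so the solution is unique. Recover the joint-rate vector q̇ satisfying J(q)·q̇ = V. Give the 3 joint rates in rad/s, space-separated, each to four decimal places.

0.5690 -0.4010 0.8120

o_n = [0.2812, 0.6984, -0.1267]
J₁: ẑ×o_n = [-0.6984, 0.2812, 0.0000], ω = ẑ
J2: z=[0.9063, 0.4226, 0.0000] o=[-0.3170, 0.6797, 0.0000] → [-0.0535, 0.1148, -0.2359, 0.9063, 0.4226, 0.0000]
J3: z=[0.9063, 0.4226, 0.0000] o=[-0.1078, 0.2312, 0.1234] → [-0.1057, 0.2266, 0.2590, 0.9063, 0.4226, 0.0000]
q̇ = J⁺·V = [0.5690, -0.4010, 0.8120]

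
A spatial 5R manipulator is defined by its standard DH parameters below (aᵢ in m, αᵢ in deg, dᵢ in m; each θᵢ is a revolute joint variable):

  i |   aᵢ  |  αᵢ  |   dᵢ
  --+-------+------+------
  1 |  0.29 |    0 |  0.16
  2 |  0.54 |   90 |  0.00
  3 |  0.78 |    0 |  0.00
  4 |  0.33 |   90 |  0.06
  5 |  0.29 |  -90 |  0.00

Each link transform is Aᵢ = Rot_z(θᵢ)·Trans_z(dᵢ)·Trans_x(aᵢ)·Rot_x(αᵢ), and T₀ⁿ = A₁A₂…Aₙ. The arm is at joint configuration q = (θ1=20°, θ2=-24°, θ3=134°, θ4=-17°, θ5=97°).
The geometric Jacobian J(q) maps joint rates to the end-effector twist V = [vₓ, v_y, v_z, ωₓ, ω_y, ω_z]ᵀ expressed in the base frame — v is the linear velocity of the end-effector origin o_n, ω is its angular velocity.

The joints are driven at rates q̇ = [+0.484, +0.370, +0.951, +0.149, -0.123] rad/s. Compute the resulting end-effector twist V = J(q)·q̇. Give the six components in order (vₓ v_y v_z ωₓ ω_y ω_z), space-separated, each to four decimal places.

o_n = [0.1130, -0.2383, 0.9836]
J₁: ẑ×o_n = [0.2383, 0.1130, -0.0000], ω = ẑ
J2: z=[0.0000, 0.0000, 1.0000] o=[0.2725, 0.0992, 0.1600] → [0.3375, -0.1595, 0.0000, 0.0000, 0.0000, 1.0000]
J3: z=[-0.0698, -0.9976, 0.0000] o=[0.8112, 0.0615, 0.1600] → [-0.8216, 0.0575, -0.6756, -0.0698, -0.9976, 0.0000]
J4: z=[-0.0698, -0.9976, 0.0000] o=[0.2707, 0.0993, 0.7211] → [-0.2619, 0.0183, -0.1338, -0.0698, -0.9976, 0.0000]
J5: z=[0.8888, -0.0622, 0.4540] o=[0.1170, 0.0499, 1.0151] → [0.1328, 0.0261, -0.2565, 0.8888, -0.0622, 0.4540]
V = J·q̇ = [-0.5965, 0.0498, -0.6309, -0.1861, -1.0897, 0.7982]

-0.5965 0.0498 -0.6309 -0.1861 -1.0897 0.7982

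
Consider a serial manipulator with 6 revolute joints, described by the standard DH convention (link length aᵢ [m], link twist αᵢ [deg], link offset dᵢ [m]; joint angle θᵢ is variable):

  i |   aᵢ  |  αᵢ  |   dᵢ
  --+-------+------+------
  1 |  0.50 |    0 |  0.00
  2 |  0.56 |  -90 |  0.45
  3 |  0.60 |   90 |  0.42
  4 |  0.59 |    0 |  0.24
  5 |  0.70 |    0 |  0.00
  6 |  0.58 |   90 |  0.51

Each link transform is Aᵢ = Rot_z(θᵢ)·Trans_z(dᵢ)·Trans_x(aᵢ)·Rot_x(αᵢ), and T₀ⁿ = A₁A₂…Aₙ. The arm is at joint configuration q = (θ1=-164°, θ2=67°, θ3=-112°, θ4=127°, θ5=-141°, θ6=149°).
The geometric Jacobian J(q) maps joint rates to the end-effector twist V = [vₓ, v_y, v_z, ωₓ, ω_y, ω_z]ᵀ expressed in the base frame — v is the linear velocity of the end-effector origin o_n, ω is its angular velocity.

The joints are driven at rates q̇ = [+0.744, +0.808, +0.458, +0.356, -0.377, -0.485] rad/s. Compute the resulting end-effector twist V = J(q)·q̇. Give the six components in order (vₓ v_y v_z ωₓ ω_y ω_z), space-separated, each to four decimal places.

-0.1314 1.3646 0.4403 0.3974 -0.5215 1.7416

o_n = [0.6829, 0.0497, 0.6456]
J₁: ẑ×o_n = [-0.0497, 0.6829, 0.0000], ω = ẑ
J2: z=[0.0000, 0.0000, 1.0000] o=[-0.4806, -0.1378, 0.0000] → [-0.1875, 1.1635, 0.0000, 0.0000, 0.0000, 1.0000]
J3: z=[0.9925, -0.1219, 0.0000] o=[-0.5489, -0.6936, 0.4500] → [-0.0238, -0.1942, 0.8879, 0.9925, -0.1219, 0.0000]
J4: z=[0.1130, 0.9203, -0.3746] o=[-0.1046, -0.5217, 1.0063] → [-0.1178, -0.2542, -0.6601, 0.1130, 0.9203, -0.3746]
J5: z=[0.1130, 0.9203, -0.3746] o=[0.3740, -0.4903, 0.5872] → [0.2561, -0.1223, -0.2232, 0.1130, 0.9203, -0.3746]
J6: z=[0.1130, 0.9203, -0.3746] o=[0.2369, -0.2171, 1.2169] → [-0.4258, -0.1025, -0.3803, 0.1130, 0.9203, -0.3746]
V = J·q̇ = [-0.1314, 1.3646, 0.4403, 0.3974, -0.5215, 1.7416]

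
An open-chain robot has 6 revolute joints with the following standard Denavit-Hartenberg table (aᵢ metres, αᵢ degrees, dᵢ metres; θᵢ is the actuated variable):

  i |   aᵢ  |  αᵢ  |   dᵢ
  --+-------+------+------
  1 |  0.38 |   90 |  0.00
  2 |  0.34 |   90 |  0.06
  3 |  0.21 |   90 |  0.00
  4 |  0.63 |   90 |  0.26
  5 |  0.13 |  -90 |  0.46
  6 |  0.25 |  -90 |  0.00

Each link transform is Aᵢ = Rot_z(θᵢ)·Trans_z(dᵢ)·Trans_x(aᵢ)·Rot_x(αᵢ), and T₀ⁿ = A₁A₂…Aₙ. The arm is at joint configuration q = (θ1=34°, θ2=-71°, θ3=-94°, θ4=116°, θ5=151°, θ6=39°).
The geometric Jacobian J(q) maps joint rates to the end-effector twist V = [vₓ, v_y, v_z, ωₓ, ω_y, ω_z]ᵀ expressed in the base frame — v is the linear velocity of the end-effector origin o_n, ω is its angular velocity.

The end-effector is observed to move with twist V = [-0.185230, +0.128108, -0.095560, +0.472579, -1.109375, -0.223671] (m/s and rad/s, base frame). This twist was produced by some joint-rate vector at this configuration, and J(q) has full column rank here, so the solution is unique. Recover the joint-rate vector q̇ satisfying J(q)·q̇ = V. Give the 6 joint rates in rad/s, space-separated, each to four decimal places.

-0.2130 0.3270 0.5610 0.0050 -0.9140 -0.1360

o_n = [-0.1942, 0.1589, -0.0507]
J₁: ẑ×o_n = [-0.1589, -0.1942, 0.0000], ω = ẑ
J2: z=[0.5592, -0.8290, 0.0000] o=[0.3150, 0.2125, 0.0000] → [0.0421, 0.0284, -0.4521, 0.5592, -0.8290, 0.0000]
J3: z=[-0.7839, -0.5287, -0.3256] o=[0.4404, 0.2246, -0.3215] → [-0.1646, 0.4188, -0.2839, -0.7839, -0.5287, -0.3256]
J4: z=[-0.2302, -0.2394, 0.9432] o=[0.3193, 0.3957, -0.3076] → [0.1618, -0.4251, -0.0684, -0.2302, -0.2394, 0.9432]
J5: z=[-0.8619, 0.5001, -0.0834] o=[-0.0252, -0.1909, -0.2650] → [0.1363, 0.1987, -0.2170, -0.8619, 0.5001, -0.0834]
J6: z=[0.4204, 0.6129, -0.6691] o=[-0.3848, 0.1187, -0.2073] → [0.1229, -0.1934, -0.1000, 0.4204, 0.6129, -0.6691]
q̇ = J⁺·V = [-0.2130, 0.3270, 0.5610, 0.0050, -0.9140, -0.1360]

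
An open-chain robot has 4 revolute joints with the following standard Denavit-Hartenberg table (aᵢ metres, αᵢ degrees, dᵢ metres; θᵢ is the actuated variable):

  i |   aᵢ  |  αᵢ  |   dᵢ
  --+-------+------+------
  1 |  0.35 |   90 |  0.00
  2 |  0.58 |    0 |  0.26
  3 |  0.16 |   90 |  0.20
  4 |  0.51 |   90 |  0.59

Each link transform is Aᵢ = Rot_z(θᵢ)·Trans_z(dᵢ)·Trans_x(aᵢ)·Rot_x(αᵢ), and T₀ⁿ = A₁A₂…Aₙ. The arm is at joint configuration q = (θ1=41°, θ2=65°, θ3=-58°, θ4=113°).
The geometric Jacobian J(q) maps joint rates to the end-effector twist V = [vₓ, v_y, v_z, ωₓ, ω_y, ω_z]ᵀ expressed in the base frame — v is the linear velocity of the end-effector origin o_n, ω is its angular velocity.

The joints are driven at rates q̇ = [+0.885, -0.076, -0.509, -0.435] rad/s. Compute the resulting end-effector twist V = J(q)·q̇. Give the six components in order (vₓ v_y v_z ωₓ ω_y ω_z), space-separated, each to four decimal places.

0.2355 0.8263 -0.0130 -0.4238 0.4067 1.3168

o_n = [1.0838, -0.2894, -0.0647]
J₁: ẑ×o_n = [0.2894, 1.0838, -0.0000], ω = ẑ
J2: z=[0.6561, -0.7547, 0.0000] o=[0.2641, 0.2296, 0.0000] → [0.0489, 0.0425, 0.2780, 0.6561, -0.7547, 0.0000]
J3: z=[0.6561, -0.7547, 0.0000] o=[0.6197, 0.1942, 0.5257] → [0.4456, 0.3873, 0.0329, 0.6561, -0.7547, 0.0000]
J4: z=[0.0920, 0.0800, -0.9925] o=[0.8708, 0.1475, 0.5452] → [-0.4824, -0.1553, -0.0572, 0.0920, 0.0800, -0.9925]
V = J·q̇ = [0.2355, 0.8263, -0.0130, -0.4238, 0.4067, 1.3168]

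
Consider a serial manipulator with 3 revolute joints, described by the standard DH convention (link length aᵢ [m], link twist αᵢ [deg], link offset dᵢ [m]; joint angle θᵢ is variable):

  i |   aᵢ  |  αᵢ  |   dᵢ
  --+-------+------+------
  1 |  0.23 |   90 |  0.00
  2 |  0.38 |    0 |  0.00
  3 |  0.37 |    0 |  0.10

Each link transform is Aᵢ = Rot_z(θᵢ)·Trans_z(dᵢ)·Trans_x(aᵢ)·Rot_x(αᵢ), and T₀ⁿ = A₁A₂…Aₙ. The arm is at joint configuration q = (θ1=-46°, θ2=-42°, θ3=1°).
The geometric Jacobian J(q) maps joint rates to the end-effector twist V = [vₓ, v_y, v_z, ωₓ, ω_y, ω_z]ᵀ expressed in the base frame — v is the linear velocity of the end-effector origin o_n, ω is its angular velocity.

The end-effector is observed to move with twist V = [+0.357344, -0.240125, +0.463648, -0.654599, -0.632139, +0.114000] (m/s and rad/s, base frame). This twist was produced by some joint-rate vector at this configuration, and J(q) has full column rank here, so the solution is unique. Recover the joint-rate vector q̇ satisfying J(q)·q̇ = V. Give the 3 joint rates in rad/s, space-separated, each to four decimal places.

o_n = [0.4780, -0.6389, -0.4970]
J₁: ẑ×o_n = [0.6389, 0.4780, -0.0000], ω = ẑ
J2: z=[-0.7193, -0.6947, 0.0000] o=[0.1598, -0.1654, 0.0000] → [0.3453, -0.3575, 0.5616, -0.7193, -0.6947, 0.0000]
J3: z=[-0.7193, -0.6947, 0.0000] o=[0.3559, -0.3686, -0.2543] → [0.1686, -0.1746, 0.2792, -0.7193, -0.6947, 0.0000]
q̇ = J⁺·V = [0.1140, 0.7420, 0.1680]

0.1140 0.7420 0.1680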